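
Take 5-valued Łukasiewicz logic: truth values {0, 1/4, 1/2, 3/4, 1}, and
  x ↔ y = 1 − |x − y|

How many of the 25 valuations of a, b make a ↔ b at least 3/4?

13

value 1: 5 assignments (counts)
value 3/4: 8 assignments (counts)
value 1/2: 6 assignments
value 1/4: 4 assignments
value 0: 2 assignments
So 13 of the 25 assignments meet the threshold.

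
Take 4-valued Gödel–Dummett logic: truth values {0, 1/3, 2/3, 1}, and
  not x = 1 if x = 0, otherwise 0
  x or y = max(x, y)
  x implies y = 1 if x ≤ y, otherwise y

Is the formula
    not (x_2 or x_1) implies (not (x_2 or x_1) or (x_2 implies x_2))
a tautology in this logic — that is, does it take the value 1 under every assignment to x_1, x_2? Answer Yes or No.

x_1 = 0, x_2 = 0 ↦ 1
x_1 = 0, x_2 = 1/3 ↦ 1
x_1 = 0, x_2 = 2/3 ↦ 1
x_1 = 0, x_2 = 1 ↦ 1
x_1 = 1/3, x_2 = 0 ↦ 1
x_1 = 1/3, x_2 = 1/3 ↦ 1
x_1 = 1/3, x_2 = 2/3 ↦ 1
x_1 = 1/3, x_2 = 1 ↦ 1
x_1 = 2/3, x_2 = 0 ↦ 1
x_1 = 2/3, x_2 = 1/3 ↦ 1
x_1 = 2/3, x_2 = 2/3 ↦ 1
x_1 = 2/3, x_2 = 1 ↦ 1
x_1 = 1, x_2 = 0 ↦ 1
x_1 = 1, x_2 = 1/3 ↦ 1
x_1 = 1, x_2 = 2/3 ↦ 1
x_1 = 1, x_2 = 1 ↦ 1
Every assignment gives a value ≥ 1.

Yes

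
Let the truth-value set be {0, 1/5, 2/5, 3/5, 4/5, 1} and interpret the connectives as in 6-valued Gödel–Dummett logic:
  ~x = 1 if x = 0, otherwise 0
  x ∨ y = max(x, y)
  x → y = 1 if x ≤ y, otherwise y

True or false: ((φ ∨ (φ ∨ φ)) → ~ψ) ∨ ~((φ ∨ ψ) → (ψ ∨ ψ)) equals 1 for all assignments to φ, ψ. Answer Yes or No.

Counterexample: take φ = 1/5, ψ = 1/5.
φ ∨ φ = 1/5 ∨ 1/5 = 1/5
φ ∨ (φ ∨ φ) = 1/5 ∨ 1/5 = 1/5
~ψ = ~1/5 = 0
(φ ∨ (φ ∨ φ)) → ~ψ = 1/5 → 0 = 0
φ ∨ ψ = 1/5 ∨ 1/5 = 1/5
ψ ∨ ψ = 1/5 ∨ 1/5 = 1/5
(φ ∨ ψ) → (ψ ∨ ψ) = 1/5 → 1/5 = 1
~((φ ∨ ψ) → (ψ ∨ ψ)) = ~1 = 0
((φ ∨ (φ ∨ φ)) → ~ψ) ∨ ~((φ ∨ ψ) → (ψ ∨ ψ)) = 0 ∨ 0 = 0
This gives 0 ≠ 1.

No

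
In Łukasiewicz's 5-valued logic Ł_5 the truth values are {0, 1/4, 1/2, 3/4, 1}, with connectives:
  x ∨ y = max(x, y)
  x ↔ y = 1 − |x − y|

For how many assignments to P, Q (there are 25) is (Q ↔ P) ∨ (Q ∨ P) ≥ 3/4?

23

value 1: 13 assignments (counts)
value 3/4: 10 assignments (counts)
value 1/2: 2 assignments
So 23 of the 25 assignments meet the threshold.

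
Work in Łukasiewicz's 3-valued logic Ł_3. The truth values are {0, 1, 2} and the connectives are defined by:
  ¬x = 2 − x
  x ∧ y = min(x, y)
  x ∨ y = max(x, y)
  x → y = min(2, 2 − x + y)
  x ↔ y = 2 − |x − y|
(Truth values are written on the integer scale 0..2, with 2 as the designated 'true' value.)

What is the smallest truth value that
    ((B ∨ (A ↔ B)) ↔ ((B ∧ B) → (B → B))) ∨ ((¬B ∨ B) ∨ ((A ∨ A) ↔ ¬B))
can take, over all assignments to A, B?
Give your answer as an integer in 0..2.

Take A = 0, B = 1:
A ↔ B = 0 ↔ 1 = 1
B ∨ (A ↔ B) = 1 ∨ 1 = 1
B ∧ B = 1 ∧ 1 = 1
B → B = 1 → 1 = 2
(B ∧ B) → (B → B) = 1 → 2 = 2
(B ∨ (A ↔ B)) ↔ ((B ∧ B) → (B → B)) = 1 ↔ 2 = 1
¬B = ¬1 = 1
¬B ∨ B = 1 ∨ 1 = 1
A ∨ A = 0 ∨ 0 = 0
¬B = ¬1 = 1
(A ∨ A) ↔ ¬B = 0 ↔ 1 = 1
(¬B ∨ B) ∨ ((A ∨ A) ↔ ¬B) = 1 ∨ 1 = 1
((B ∨ (A ↔ B)) ↔ ((B ∧ B) → (B → B))) ∨ ((¬B ∨ B) ∨ ((A ∨ A) ↔ ¬B)) = 1 ∨ 1 = 1
No assignment yields a value below 1, so this is the minimum.

1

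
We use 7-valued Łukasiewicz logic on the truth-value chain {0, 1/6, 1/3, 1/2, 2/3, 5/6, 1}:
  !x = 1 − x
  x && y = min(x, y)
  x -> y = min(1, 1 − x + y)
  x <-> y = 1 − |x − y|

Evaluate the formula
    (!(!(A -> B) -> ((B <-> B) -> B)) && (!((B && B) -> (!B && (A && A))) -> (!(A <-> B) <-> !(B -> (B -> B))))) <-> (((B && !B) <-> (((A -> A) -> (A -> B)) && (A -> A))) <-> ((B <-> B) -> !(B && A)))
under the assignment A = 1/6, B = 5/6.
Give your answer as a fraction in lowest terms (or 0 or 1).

2/3

A -> B = 1/6 -> 5/6 = 1
!(A -> B) = !1 = 0
B <-> B = 5/6 <-> 5/6 = 1
(B <-> B) -> B = 1 -> 5/6 = 5/6
!(A -> B) -> ((B <-> B) -> B) = 0 -> 5/6 = 1
!(!(A -> B) -> ((B <-> B) -> B)) = !1 = 0
B && B = 5/6 && 5/6 = 5/6
!B = !5/6 = 1/6
A && A = 1/6 && 1/6 = 1/6
!B && (A && A) = 1/6 && 1/6 = 1/6
(B && B) -> (!B && (A && A)) = 5/6 -> 1/6 = 1/3
!((B && B) -> (!B && (A && A))) = !1/3 = 2/3
A <-> B = 1/6 <-> 5/6 = 1/3
!(A <-> B) = !1/3 = 2/3
B -> B = 5/6 -> 5/6 = 1
B -> (B -> B) = 5/6 -> 1 = 1
!(B -> (B -> B)) = !1 = 0
!(A <-> B) <-> !(B -> (B -> B)) = 2/3 <-> 0 = 1/3
!((B && B) -> (!B && (A && A))) -> (!(A <-> B) <-> !(B -> (B -> B))) = 2/3 -> 1/3 = 2/3
!(!(A -> B) -> ((B <-> B) -> B)) && (!((B && B) -> (!B && (A && A))) -> (!(A <-> B) <-> !(B -> (B -> B)))) = 0 && 2/3 = 0
!B = !5/6 = 1/6
B && !B = 5/6 && 1/6 = 1/6
A -> A = 1/6 -> 1/6 = 1
A -> B = 1/6 -> 5/6 = 1
(A -> A) -> (A -> B) = 1 -> 1 = 1
A -> A = 1/6 -> 1/6 = 1
((A -> A) -> (A -> B)) && (A -> A) = 1 && 1 = 1
(B && !B) <-> (((A -> A) -> (A -> B)) && (A -> A)) = 1/6 <-> 1 = 1/6
B <-> B = 5/6 <-> 5/6 = 1
B && A = 5/6 && 1/6 = 1/6
!(B && A) = !1/6 = 5/6
(B <-> B) -> !(B && A) = 1 -> 5/6 = 5/6
((B && !B) <-> (((A -> A) -> (A -> B)) && (A -> A))) <-> ((B <-> B) -> !(B && A)) = 1/6 <-> 5/6 = 1/3
(!(!(A -> B) -> ((B <-> B) -> B)) && (!((B && B) -> (!B && (A && A))) -> (!(A <-> B) <-> !(B -> (B -> B))))) <-> (((B && !B) <-> (((A -> A) -> (A -> B)) && (A -> A))) <-> ((B <-> B) -> !(B && A))) = 0 <-> 1/3 = 2/3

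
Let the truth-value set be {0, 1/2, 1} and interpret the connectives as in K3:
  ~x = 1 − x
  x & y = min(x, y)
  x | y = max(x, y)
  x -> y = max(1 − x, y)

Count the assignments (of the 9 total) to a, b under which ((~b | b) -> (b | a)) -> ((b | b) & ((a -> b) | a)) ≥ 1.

a = 0, b = 0 ↦ 1  ≥
a = 0, b = 1/2 ↦ 1/2  <
a = 0, b = 1 ↦ 1  ≥
a = 1/2, b = 0 ↦ 1/2  <
a = 1/2, b = 1/2 ↦ 1/2  <
a = 1/2, b = 1 ↦ 1  ≥
a = 1, b = 0 ↦ 0  <
a = 1, b = 1/2 ↦ 1/2  <
a = 1, b = 1 ↦ 1  ≥
So 4 of the 9 assignments meet the threshold.

4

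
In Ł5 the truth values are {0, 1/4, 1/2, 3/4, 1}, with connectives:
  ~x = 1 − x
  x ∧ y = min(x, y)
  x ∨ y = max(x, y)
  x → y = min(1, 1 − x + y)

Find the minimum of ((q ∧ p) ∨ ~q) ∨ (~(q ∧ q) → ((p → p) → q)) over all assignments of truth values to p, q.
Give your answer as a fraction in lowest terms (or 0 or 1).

3/4

Take p = 0, q = 1/4:
q ∧ p = 1/4 ∧ 0 = 0
~q = ~1/4 = 3/4
(q ∧ p) ∨ ~q = 0 ∨ 3/4 = 3/4
q ∧ q = 1/4 ∧ 1/4 = 1/4
~(q ∧ q) = ~1/4 = 3/4
p → p = 0 → 0 = 1
(p → p) → q = 1 → 1/4 = 1/4
~(q ∧ q) → ((p → p) → q) = 3/4 → 1/4 = 1/2
((q ∧ p) ∨ ~q) ∨ (~(q ∧ q) → ((p → p) → q)) = 3/4 ∨ 1/2 = 3/4
No assignment yields a value below 3/4, so this is the minimum.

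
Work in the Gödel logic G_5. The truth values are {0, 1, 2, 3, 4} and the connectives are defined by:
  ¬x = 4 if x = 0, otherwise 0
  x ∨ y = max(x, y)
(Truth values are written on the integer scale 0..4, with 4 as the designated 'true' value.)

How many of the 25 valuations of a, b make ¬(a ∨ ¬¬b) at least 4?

1

value 4: 1 assignment (counts)
value 0: 24 assignments
So 1 of the 25 assignments meets the threshold.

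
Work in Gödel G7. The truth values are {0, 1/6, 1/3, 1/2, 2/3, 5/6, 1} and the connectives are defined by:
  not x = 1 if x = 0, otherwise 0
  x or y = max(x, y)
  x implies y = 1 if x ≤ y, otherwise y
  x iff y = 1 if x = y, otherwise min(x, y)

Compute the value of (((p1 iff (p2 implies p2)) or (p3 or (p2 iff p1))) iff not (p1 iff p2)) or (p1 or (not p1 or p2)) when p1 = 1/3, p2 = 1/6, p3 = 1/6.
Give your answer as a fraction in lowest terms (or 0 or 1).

p2 implies p2 = 1/6 implies 1/6 = 1
p1 iff (p2 implies p2) = 1/3 iff 1 = 1/3
p2 iff p1 = 1/6 iff 1/3 = 1/6
p3 or (p2 iff p1) = 1/6 or 1/6 = 1/6
(p1 iff (p2 implies p2)) or (p3 or (p2 iff p1)) = 1/3 or 1/6 = 1/3
p1 iff p2 = 1/3 iff 1/6 = 1/6
not (p1 iff p2) = not 1/6 = 0
((p1 iff (p2 implies p2)) or (p3 or (p2 iff p1))) iff not (p1 iff p2) = 1/3 iff 0 = 0
not p1 = not 1/3 = 0
not p1 or p2 = 0 or 1/6 = 1/6
p1 or (not p1 or p2) = 1/3 or 1/6 = 1/3
(((p1 iff (p2 implies p2)) or (p3 or (p2 iff p1))) iff not (p1 iff p2)) or (p1 or (not p1 or p2)) = 0 or 1/3 = 1/3

1/3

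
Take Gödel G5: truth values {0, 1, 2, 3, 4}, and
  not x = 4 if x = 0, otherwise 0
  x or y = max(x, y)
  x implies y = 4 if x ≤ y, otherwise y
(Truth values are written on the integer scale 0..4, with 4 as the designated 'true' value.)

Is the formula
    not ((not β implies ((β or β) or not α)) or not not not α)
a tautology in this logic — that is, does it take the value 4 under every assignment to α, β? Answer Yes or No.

Counterexample: take α = 0, β = 0.
not β = not 0 = 4
β or β = 0 or 0 = 0
not α = not 0 = 4
(β or β) or not α = 0 or 4 = 4
not β implies ((β or β) or not α) = 4 implies 4 = 4
not α = not 0 = 4
not not α = not 4 = 0
not not not α = not 0 = 4
(not β implies ((β or β) or not α)) or not not not α = 4 or 4 = 4
not ((not β implies ((β or β) or not α)) or not not not α) = not 4 = 0
This gives 0 ≠ 4.

No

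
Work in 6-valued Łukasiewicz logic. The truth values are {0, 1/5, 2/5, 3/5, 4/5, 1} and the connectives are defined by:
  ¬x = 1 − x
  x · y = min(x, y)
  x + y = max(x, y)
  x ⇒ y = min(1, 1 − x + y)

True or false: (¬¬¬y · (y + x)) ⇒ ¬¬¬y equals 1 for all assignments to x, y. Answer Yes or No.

At x = 2/5, y = 4/5, for instance:
¬y = ¬4/5 = 1/5
¬¬y = ¬1/5 = 4/5
¬¬¬y = ¬4/5 = 1/5
y + x = 4/5 + 2/5 = 4/5
¬¬¬y · (y + x) = 1/5 · 4/5 = 1/5
(¬¬¬y · (y + x)) ⇒ ¬¬¬y = 1/5 ⇒ 1/5 = 1
and checking the remaining 35 assignments likewise gives ≥ 1 in every case.

Yes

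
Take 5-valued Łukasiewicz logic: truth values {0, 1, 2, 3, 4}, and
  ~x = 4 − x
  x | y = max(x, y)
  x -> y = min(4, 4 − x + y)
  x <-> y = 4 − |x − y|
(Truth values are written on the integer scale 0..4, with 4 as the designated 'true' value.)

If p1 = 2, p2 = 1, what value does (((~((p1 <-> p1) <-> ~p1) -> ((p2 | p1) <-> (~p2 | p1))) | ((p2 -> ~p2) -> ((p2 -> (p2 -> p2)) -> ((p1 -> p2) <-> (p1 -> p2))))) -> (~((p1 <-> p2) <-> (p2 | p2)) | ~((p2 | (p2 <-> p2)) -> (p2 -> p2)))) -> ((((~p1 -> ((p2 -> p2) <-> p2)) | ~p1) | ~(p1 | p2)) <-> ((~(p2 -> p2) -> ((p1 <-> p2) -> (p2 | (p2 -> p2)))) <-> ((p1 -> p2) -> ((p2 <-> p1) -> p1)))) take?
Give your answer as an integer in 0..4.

p1 <-> p1 = 2 <-> 2 = 4
~p1 = ~2 = 2
(p1 <-> p1) <-> ~p1 = 4 <-> 2 = 2
~((p1 <-> p1) <-> ~p1) = ~2 = 2
p2 | p1 = 1 | 2 = 2
~p2 = ~1 = 3
~p2 | p1 = 3 | 2 = 3
(p2 | p1) <-> (~p2 | p1) = 2 <-> 3 = 3
~((p1 <-> p1) <-> ~p1) -> ((p2 | p1) <-> (~p2 | p1)) = 2 -> 3 = 4
~p2 = ~1 = 3
p2 -> ~p2 = 1 -> 3 = 4
p2 -> p2 = 1 -> 1 = 4
p2 -> (p2 -> p2) = 1 -> 4 = 4
p1 -> p2 = 2 -> 1 = 3
p1 -> p2 = 2 -> 1 = 3
(p1 -> p2) <-> (p1 -> p2) = 3 <-> 3 = 4
(p2 -> (p2 -> p2)) -> ((p1 -> p2) <-> (p1 -> p2)) = 4 -> 4 = 4
(p2 -> ~p2) -> ((p2 -> (p2 -> p2)) -> ((p1 -> p2) <-> (p1 -> p2))) = 4 -> 4 = 4
(~((p1 <-> p1) <-> ~p1) -> ((p2 | p1) <-> (~p2 | p1))) | ((p2 -> ~p2) -> ((p2 -> (p2 -> p2)) -> ((p1 -> p2) <-> (p1 -> p2)))) = 4 | 4 = 4
p1 <-> p2 = 2 <-> 1 = 3
p2 | p2 = 1 | 1 = 1
(p1 <-> p2) <-> (p2 | p2) = 3 <-> 1 = 2
~((p1 <-> p2) <-> (p2 | p2)) = ~2 = 2
p2 <-> p2 = 1 <-> 1 = 4
p2 | (p2 <-> p2) = 1 | 4 = 4
p2 -> p2 = 1 -> 1 = 4
(p2 | (p2 <-> p2)) -> (p2 -> p2) = 4 -> 4 = 4
~((p2 | (p2 <-> p2)) -> (p2 -> p2)) = ~4 = 0
~((p1 <-> p2) <-> (p2 | p2)) | ~((p2 | (p2 <-> p2)) -> (p2 -> p2)) = 2 | 0 = 2
((~((p1 <-> p1) <-> ~p1) -> ((p2 | p1) <-> (~p2 | p1))) | ((p2 -> ~p2) -> ((p2 -> (p2 -> p2)) -> ((p1 -> p2) <-> (p1 -> p2))))) -> (~((p1 <-> p2) <-> (p2 | p2)) | ~((p2 | (p2 <-> p2)) -> (p2 -> p2))) = 4 -> 2 = 2
~p1 = ~2 = 2
p2 -> p2 = 1 -> 1 = 4
(p2 -> p2) <-> p2 = 4 <-> 1 = 1
~p1 -> ((p2 -> p2) <-> p2) = 2 -> 1 = 3
~p1 = ~2 = 2
(~p1 -> ((p2 -> p2) <-> p2)) | ~p1 = 3 | 2 = 3
p1 | p2 = 2 | 1 = 2
~(p1 | p2) = ~2 = 2
((~p1 -> ((p2 -> p2) <-> p2)) | ~p1) | ~(p1 | p2) = 3 | 2 = 3
p2 -> p2 = 1 -> 1 = 4
~(p2 -> p2) = ~4 = 0
p1 <-> p2 = 2 <-> 1 = 3
p2 -> p2 = 1 -> 1 = 4
p2 | (p2 -> p2) = 1 | 4 = 4
(p1 <-> p2) -> (p2 | (p2 -> p2)) = 3 -> 4 = 4
~(p2 -> p2) -> ((p1 <-> p2) -> (p2 | (p2 -> p2))) = 0 -> 4 = 4
p1 -> p2 = 2 -> 1 = 3
p2 <-> p1 = 1 <-> 2 = 3
(p2 <-> p1) -> p1 = 3 -> 2 = 3
(p1 -> p2) -> ((p2 <-> p1) -> p1) = 3 -> 3 = 4
(~(p2 -> p2) -> ((p1 <-> p2) -> (p2 | (p2 -> p2)))) <-> ((p1 -> p2) -> ((p2 <-> p1) -> p1)) = 4 <-> 4 = 4
(((~p1 -> ((p2 -> p2) <-> p2)) | ~p1) | ~(p1 | p2)) <-> ((~(p2 -> p2) -> ((p1 <-> p2) -> (p2 | (p2 -> p2)))) <-> ((p1 -> p2) -> ((p2 <-> p1) -> p1))) = 3 <-> 4 = 3
(((~((p1 <-> p1) <-> ~p1) -> ((p2 | p1) <-> (~p2 | p1))) | ((p2 -> ~p2) -> ((p2 -> (p2 -> p2)) -> ((p1 -> p2) <-> (p1 -> p2))))) -> (~((p1 <-> p2) <-> (p2 | p2)) | ~((p2 | (p2 <-> p2)) -> (p2 -> p2)))) -> ((((~p1 -> ((p2 -> p2) <-> p2)) | ~p1) | ~(p1 | p2)) <-> ((~(p2 -> p2) -> ((p1 <-> p2) -> (p2 | (p2 -> p2)))) <-> ((p1 -> p2) -> ((p2 <-> p1) -> p1)))) = 2 -> 3 = 4

4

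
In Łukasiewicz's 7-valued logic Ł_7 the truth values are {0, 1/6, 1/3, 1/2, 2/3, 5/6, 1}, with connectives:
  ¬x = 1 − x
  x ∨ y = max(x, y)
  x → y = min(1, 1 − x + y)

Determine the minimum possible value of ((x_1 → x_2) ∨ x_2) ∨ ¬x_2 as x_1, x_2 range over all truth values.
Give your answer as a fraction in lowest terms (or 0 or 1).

Take x_1 = 1, x_2 = 1/2:
x_1 → x_2 = 1 → 1/2 = 1/2
(x_1 → x_2) ∨ x_2 = 1/2 ∨ 1/2 = 1/2
¬x_2 = ¬1/2 = 1/2
((x_1 → x_2) ∨ x_2) ∨ ¬x_2 = 1/2 ∨ 1/2 = 1/2
No assignment yields a value below 1/2, so this is the minimum.

1/2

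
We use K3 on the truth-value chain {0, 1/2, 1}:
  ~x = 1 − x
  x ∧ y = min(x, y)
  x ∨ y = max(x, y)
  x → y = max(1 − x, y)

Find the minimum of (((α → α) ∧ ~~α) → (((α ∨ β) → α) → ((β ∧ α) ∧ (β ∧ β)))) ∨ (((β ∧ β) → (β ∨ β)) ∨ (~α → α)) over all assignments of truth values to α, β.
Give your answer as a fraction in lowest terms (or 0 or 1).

Take α = 1/2, β = 1/2:
α → α = 1/2 → 1/2 = 1/2
~α = ~1/2 = 1/2
~~α = ~1/2 = 1/2
(α → α) ∧ ~~α = 1/2 ∧ 1/2 = 1/2
α ∨ β = 1/2 ∨ 1/2 = 1/2
(α ∨ β) → α = 1/2 → 1/2 = 1/2
β ∧ α = 1/2 ∧ 1/2 = 1/2
β ∧ β = 1/2 ∧ 1/2 = 1/2
(β ∧ α) ∧ (β ∧ β) = 1/2 ∧ 1/2 = 1/2
((α ∨ β) → α) → ((β ∧ α) ∧ (β ∧ β)) = 1/2 → 1/2 = 1/2
((α → α) ∧ ~~α) → (((α ∨ β) → α) → ((β ∧ α) ∧ (β ∧ β))) = 1/2 → 1/2 = 1/2
β ∧ β = 1/2 ∧ 1/2 = 1/2
β ∨ β = 1/2 ∨ 1/2 = 1/2
(β ∧ β) → (β ∨ β) = 1/2 → 1/2 = 1/2
~α = ~1/2 = 1/2
~α → α = 1/2 → 1/2 = 1/2
((β ∧ β) → (β ∨ β)) ∨ (~α → α) = 1/2 ∨ 1/2 = 1/2
(((α → α) ∧ ~~α) → (((α ∨ β) → α) → ((β ∧ α) ∧ (β ∧ β)))) ∨ (((β ∧ β) → (β ∨ β)) ∨ (~α → α)) = 1/2 ∨ 1/2 = 1/2
No assignment yields a value below 1/2, so this is the minimum.

1/2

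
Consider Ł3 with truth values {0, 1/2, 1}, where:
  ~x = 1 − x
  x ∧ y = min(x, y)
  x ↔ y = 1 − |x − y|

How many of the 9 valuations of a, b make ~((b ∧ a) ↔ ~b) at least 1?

4

a = 0, b = 0 ↦ 1  ≥
a = 0, b = 1/2 ↦ 1/2  <
a = 0, b = 1 ↦ 0  <
a = 1/2, b = 0 ↦ 1  ≥
a = 1/2, b = 1/2 ↦ 0  <
a = 1/2, b = 1 ↦ 1/2  <
a = 1, b = 0 ↦ 1  ≥
a = 1, b = 1/2 ↦ 0  <
a = 1, b = 1 ↦ 1  ≥
So 4 of the 9 assignments meet the threshold.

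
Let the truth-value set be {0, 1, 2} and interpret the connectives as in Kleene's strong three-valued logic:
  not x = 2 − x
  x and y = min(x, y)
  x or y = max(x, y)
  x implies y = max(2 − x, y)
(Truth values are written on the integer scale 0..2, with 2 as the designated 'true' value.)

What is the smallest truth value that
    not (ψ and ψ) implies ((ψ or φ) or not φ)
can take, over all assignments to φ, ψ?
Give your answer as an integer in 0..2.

Take φ = 1, ψ = 0:
ψ and ψ = 0 and 0 = 0
not (ψ and ψ) = not 0 = 2
ψ or φ = 0 or 1 = 1
not φ = not 1 = 1
(ψ or φ) or not φ = 1 or 1 = 1
not (ψ and ψ) implies ((ψ or φ) or not φ) = 2 implies 1 = 1
No assignment yields a value below 1, so this is the minimum.

1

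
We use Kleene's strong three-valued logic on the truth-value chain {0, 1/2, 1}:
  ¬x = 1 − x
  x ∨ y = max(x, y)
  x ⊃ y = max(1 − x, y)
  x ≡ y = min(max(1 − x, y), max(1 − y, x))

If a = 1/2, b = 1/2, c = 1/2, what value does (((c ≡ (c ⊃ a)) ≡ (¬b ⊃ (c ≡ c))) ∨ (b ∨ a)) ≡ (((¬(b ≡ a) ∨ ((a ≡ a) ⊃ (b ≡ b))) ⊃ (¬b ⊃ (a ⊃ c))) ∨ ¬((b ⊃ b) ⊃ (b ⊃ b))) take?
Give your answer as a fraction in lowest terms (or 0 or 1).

1/2

c ⊃ a = 1/2 ⊃ 1/2 = 1/2
c ≡ (c ⊃ a) = 1/2 ≡ 1/2 = 1/2
¬b = ¬1/2 = 1/2
c ≡ c = 1/2 ≡ 1/2 = 1/2
¬b ⊃ (c ≡ c) = 1/2 ⊃ 1/2 = 1/2
(c ≡ (c ⊃ a)) ≡ (¬b ⊃ (c ≡ c)) = 1/2 ≡ 1/2 = 1/2
b ∨ a = 1/2 ∨ 1/2 = 1/2
((c ≡ (c ⊃ a)) ≡ (¬b ⊃ (c ≡ c))) ∨ (b ∨ a) = 1/2 ∨ 1/2 = 1/2
b ≡ a = 1/2 ≡ 1/2 = 1/2
¬(b ≡ a) = ¬1/2 = 1/2
a ≡ a = 1/2 ≡ 1/2 = 1/2
b ≡ b = 1/2 ≡ 1/2 = 1/2
(a ≡ a) ⊃ (b ≡ b) = 1/2 ⊃ 1/2 = 1/2
¬(b ≡ a) ∨ ((a ≡ a) ⊃ (b ≡ b)) = 1/2 ∨ 1/2 = 1/2
¬b = ¬1/2 = 1/2
a ⊃ c = 1/2 ⊃ 1/2 = 1/2
¬b ⊃ (a ⊃ c) = 1/2 ⊃ 1/2 = 1/2
(¬(b ≡ a) ∨ ((a ≡ a) ⊃ (b ≡ b))) ⊃ (¬b ⊃ (a ⊃ c)) = 1/2 ⊃ 1/2 = 1/2
b ⊃ b = 1/2 ⊃ 1/2 = 1/2
b ⊃ b = 1/2 ⊃ 1/2 = 1/2
(b ⊃ b) ⊃ (b ⊃ b) = 1/2 ⊃ 1/2 = 1/2
¬((b ⊃ b) ⊃ (b ⊃ b)) = ¬1/2 = 1/2
((¬(b ≡ a) ∨ ((a ≡ a) ⊃ (b ≡ b))) ⊃ (¬b ⊃ (a ⊃ c))) ∨ ¬((b ⊃ b) ⊃ (b ⊃ b)) = 1/2 ∨ 1/2 = 1/2
(((c ≡ (c ⊃ a)) ≡ (¬b ⊃ (c ≡ c))) ∨ (b ∨ a)) ≡ (((¬(b ≡ a) ∨ ((a ≡ a) ⊃ (b ≡ b))) ⊃ (¬b ⊃ (a ⊃ c))) ∨ ¬((b ⊃ b) ⊃ (b ⊃ b))) = 1/2 ≡ 1/2 = 1/2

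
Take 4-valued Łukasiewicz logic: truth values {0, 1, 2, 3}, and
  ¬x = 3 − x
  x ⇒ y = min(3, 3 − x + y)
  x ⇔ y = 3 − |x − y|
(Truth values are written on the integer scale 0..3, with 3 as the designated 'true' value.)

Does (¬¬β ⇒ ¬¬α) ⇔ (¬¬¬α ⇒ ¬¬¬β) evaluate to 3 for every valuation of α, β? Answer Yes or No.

Yes

α = 0, β = 0 ↦ 3
α = 0, β = 1 ↦ 3
α = 0, β = 2 ↦ 3
α = 0, β = 3 ↦ 3
α = 1, β = 0 ↦ 3
α = 1, β = 1 ↦ 3
α = 1, β = 2 ↦ 3
α = 1, β = 3 ↦ 3
α = 2, β = 0 ↦ 3
α = 2, β = 1 ↦ 3
α = 2, β = 2 ↦ 3
α = 2, β = 3 ↦ 3
α = 3, β = 0 ↦ 3
α = 3, β = 1 ↦ 3
α = 3, β = 2 ↦ 3
α = 3, β = 3 ↦ 3
Every assignment gives a value ≥ 3.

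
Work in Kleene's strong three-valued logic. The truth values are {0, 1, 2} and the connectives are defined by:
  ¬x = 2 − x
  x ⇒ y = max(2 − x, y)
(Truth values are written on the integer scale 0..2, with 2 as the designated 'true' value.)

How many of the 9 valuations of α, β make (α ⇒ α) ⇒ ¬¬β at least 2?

3

α = 0, β = 0 ↦ 0  <
α = 0, β = 1 ↦ 1  <
α = 0, β = 2 ↦ 2  ≥
α = 1, β = 0 ↦ 1  <
α = 1, β = 1 ↦ 1  <
α = 1, β = 2 ↦ 2  ≥
α = 2, β = 0 ↦ 0  <
α = 2, β = 1 ↦ 1  <
α = 2, β = 2 ↦ 2  ≥
So 3 of the 9 assignments meet the threshold.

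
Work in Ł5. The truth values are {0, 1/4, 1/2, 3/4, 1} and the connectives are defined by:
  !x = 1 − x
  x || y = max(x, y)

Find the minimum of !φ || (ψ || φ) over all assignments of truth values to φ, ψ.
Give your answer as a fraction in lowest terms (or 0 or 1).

Take φ = 1/2, ψ = 0:
!φ = !1/2 = 1/2
ψ || φ = 0 || 1/2 = 1/2
!φ || (ψ || φ) = 1/2 || 1/2 = 1/2
No assignment yields a value below 1/2, so this is the minimum.

1/2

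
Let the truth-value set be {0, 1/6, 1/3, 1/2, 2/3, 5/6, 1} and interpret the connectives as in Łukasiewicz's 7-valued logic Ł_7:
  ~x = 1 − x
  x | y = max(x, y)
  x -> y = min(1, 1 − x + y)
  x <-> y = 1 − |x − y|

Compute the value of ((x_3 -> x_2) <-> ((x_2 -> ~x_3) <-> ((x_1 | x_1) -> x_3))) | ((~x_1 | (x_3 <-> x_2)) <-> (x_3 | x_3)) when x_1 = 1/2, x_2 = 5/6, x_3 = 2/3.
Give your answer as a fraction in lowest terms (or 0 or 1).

x_3 -> x_2 = 2/3 -> 5/6 = 1
~x_3 = ~2/3 = 1/3
x_2 -> ~x_3 = 5/6 -> 1/3 = 1/2
x_1 | x_1 = 1/2 | 1/2 = 1/2
(x_1 | x_1) -> x_3 = 1/2 -> 2/3 = 1
(x_2 -> ~x_3) <-> ((x_1 | x_1) -> x_3) = 1/2 <-> 1 = 1/2
(x_3 -> x_2) <-> ((x_2 -> ~x_3) <-> ((x_1 | x_1) -> x_3)) = 1 <-> 1/2 = 1/2
~x_1 = ~1/2 = 1/2
x_3 <-> x_2 = 2/3 <-> 5/6 = 5/6
~x_1 | (x_3 <-> x_2) = 1/2 | 5/6 = 5/6
x_3 | x_3 = 2/3 | 2/3 = 2/3
(~x_1 | (x_3 <-> x_2)) <-> (x_3 | x_3) = 5/6 <-> 2/3 = 5/6
((x_3 -> x_2) <-> ((x_2 -> ~x_3) <-> ((x_1 | x_1) -> x_3))) | ((~x_1 | (x_3 <-> x_2)) <-> (x_3 | x_3)) = 1/2 | 5/6 = 5/6

5/6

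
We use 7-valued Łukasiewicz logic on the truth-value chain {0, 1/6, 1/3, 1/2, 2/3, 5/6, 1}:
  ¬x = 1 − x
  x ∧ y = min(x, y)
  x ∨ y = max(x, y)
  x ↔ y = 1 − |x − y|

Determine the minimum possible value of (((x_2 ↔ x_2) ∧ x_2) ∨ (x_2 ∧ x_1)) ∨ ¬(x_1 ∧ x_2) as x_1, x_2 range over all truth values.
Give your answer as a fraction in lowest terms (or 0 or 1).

1/2

Take x_1 = 1/2, x_2 = 1/2:
x_2 ↔ x_2 = 1/2 ↔ 1/2 = 1
(x_2 ↔ x_2) ∧ x_2 = 1 ∧ 1/2 = 1/2
x_2 ∧ x_1 = 1/2 ∧ 1/2 = 1/2
((x_2 ↔ x_2) ∧ x_2) ∨ (x_2 ∧ x_1) = 1/2 ∨ 1/2 = 1/2
x_1 ∧ x_2 = 1/2 ∧ 1/2 = 1/2
¬(x_1 ∧ x_2) = ¬1/2 = 1/2
(((x_2 ↔ x_2) ∧ x_2) ∨ (x_2 ∧ x_1)) ∨ ¬(x_1 ∧ x_2) = 1/2 ∨ 1/2 = 1/2
No assignment yields a value below 1/2, so this is the minimum.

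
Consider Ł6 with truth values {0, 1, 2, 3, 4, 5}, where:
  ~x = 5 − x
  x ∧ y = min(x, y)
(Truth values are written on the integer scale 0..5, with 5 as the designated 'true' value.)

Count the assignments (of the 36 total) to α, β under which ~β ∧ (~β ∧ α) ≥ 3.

value 5: 1 assignment (counts)
value 4: 3 assignments (counts)
value 3: 5 assignments (counts)
value 2: 7 assignments
value 1: 9 assignments
value 0: 11 assignments
So 9 of the 36 assignments meet the threshold.

9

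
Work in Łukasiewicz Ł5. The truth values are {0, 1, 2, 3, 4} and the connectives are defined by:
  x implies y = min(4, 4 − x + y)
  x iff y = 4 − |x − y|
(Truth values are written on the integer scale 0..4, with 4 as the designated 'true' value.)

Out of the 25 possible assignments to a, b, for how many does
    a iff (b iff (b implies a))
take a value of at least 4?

9

value 4: 9 assignments (counts)
value 3: 4 assignments
value 2: 8 assignments
value 1: 2 assignments
value 0: 2 assignments
So 9 of the 25 assignments meet the threshold.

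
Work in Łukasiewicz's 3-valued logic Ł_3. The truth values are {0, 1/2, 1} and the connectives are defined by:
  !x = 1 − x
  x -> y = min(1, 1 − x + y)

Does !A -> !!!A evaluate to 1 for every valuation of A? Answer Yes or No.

Yes

A = 0 ↦ 1
A = 1/2 ↦ 1
A = 1 ↦ 1
Every assignment gives a value ≥ 1.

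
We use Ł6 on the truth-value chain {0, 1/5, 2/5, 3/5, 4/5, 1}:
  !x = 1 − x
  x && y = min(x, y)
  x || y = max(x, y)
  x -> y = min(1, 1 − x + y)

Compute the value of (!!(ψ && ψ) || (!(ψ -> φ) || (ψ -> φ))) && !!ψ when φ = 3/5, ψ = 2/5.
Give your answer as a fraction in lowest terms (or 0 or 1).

ψ && ψ = 2/5 && 2/5 = 2/5
!(ψ && ψ) = !2/5 = 3/5
!!(ψ && ψ) = !3/5 = 2/5
ψ -> φ = 2/5 -> 3/5 = 1
!(ψ -> φ) = !1 = 0
ψ -> φ = 2/5 -> 3/5 = 1
!(ψ -> φ) || (ψ -> φ) = 0 || 1 = 1
!!(ψ && ψ) || (!(ψ -> φ) || (ψ -> φ)) = 2/5 || 1 = 1
!ψ = !2/5 = 3/5
!!ψ = !3/5 = 2/5
(!!(ψ && ψ) || (!(ψ -> φ) || (ψ -> φ))) && !!ψ = 1 && 2/5 = 2/5

2/5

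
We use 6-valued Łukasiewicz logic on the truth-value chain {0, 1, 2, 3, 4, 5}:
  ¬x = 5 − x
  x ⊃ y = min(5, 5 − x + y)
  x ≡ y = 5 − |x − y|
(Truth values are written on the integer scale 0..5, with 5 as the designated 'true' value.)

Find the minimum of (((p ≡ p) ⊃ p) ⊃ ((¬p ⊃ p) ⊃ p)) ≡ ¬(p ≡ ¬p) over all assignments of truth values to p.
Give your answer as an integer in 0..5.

1

Take p = 2:
p ≡ p = 2 ≡ 2 = 5
(p ≡ p) ⊃ p = 5 ⊃ 2 = 2
¬p = ¬2 = 3
¬p ⊃ p = 3 ⊃ 2 = 4
(¬p ⊃ p) ⊃ p = 4 ⊃ 2 = 3
((p ≡ p) ⊃ p) ⊃ ((¬p ⊃ p) ⊃ p) = 2 ⊃ 3 = 5
¬p = ¬2 = 3
p ≡ ¬p = 2 ≡ 3 = 4
¬(p ≡ ¬p) = ¬4 = 1
(((p ≡ p) ⊃ p) ⊃ ((¬p ⊃ p) ⊃ p)) ≡ ¬(p ≡ ¬p) = 5 ≡ 1 = 1
No assignment yields a value below 1, so this is the minimum.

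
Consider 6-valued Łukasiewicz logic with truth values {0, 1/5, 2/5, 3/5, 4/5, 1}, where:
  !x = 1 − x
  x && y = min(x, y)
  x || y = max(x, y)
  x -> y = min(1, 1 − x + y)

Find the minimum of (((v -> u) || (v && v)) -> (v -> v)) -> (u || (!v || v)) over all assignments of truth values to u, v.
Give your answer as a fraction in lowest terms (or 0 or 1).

3/5

Take u = 0, v = 2/5:
v -> u = 2/5 -> 0 = 3/5
v && v = 2/5 && 2/5 = 2/5
(v -> u) || (v && v) = 3/5 || 2/5 = 3/5
v -> v = 2/5 -> 2/5 = 1
((v -> u) || (v && v)) -> (v -> v) = 3/5 -> 1 = 1
!v = !2/5 = 3/5
!v || v = 3/5 || 2/5 = 3/5
u || (!v || v) = 0 || 3/5 = 3/5
(((v -> u) || (v && v)) -> (v -> v)) -> (u || (!v || v)) = 1 -> 3/5 = 3/5
No assignment yields a value below 3/5, so this is the minimum.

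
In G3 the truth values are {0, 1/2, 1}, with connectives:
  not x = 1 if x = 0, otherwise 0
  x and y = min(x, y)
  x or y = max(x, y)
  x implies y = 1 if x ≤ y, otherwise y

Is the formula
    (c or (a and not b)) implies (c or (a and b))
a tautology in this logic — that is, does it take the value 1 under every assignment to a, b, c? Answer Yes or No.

Counterexample: take a = 1/2, b = 0, c = 0.
not b = not 0 = 1
a and not b = 1/2 and 1 = 1/2
c or (a and not b) = 0 or 1/2 = 1/2
a and b = 1/2 and 0 = 0
c or (a and b) = 0 or 0 = 0
(c or (a and not b)) implies (c or (a and b)) = 1/2 implies 0 = 0
This gives 0 ≠ 1.

No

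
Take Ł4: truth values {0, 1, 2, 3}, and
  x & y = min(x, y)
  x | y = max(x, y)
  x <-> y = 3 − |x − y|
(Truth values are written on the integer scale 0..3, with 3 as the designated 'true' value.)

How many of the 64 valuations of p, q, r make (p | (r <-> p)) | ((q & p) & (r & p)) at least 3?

28

value 3: 28 assignments (counts)
value 2: 24 assignments
value 1: 8 assignments
value 0: 4 assignments
So 28 of the 64 assignments meet the threshold.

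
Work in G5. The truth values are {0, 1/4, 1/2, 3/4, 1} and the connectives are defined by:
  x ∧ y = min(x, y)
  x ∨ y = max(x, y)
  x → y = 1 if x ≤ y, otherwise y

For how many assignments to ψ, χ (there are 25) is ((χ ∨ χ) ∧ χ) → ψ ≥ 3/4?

16

value 1: 15 assignments (counts)
value 3/4: 1 assignment (counts)
value 1/2: 2 assignments
value 1/4: 3 assignments
value 0: 4 assignments
So 16 of the 25 assignments meet the threshold.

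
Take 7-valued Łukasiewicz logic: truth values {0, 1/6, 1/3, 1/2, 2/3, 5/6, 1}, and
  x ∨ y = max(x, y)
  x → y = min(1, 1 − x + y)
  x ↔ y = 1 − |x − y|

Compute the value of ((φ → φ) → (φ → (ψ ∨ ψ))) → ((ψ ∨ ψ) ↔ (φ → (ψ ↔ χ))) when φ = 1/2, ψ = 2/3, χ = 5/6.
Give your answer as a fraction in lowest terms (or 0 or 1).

2/3

φ → φ = 1/2 → 1/2 = 1
ψ ∨ ψ = 2/3 ∨ 2/3 = 2/3
φ → (ψ ∨ ψ) = 1/2 → 2/3 = 1
(φ → φ) → (φ → (ψ ∨ ψ)) = 1 → 1 = 1
ψ ∨ ψ = 2/3 ∨ 2/3 = 2/3
ψ ↔ χ = 2/3 ↔ 5/6 = 5/6
φ → (ψ ↔ χ) = 1/2 → 5/6 = 1
(ψ ∨ ψ) ↔ (φ → (ψ ↔ χ)) = 2/3 ↔ 1 = 2/3
((φ → φ) → (φ → (ψ ∨ ψ))) → ((ψ ∨ ψ) ↔ (φ → (ψ ↔ χ))) = 1 → 2/3 = 2/3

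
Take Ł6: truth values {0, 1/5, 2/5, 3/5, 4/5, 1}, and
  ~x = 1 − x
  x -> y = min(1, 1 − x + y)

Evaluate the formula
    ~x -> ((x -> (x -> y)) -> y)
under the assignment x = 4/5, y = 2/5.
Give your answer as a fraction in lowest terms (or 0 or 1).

~x = ~4/5 = 1/5
x -> y = 4/5 -> 2/5 = 3/5
x -> (x -> y) = 4/5 -> 3/5 = 4/5
(x -> (x -> y)) -> y = 4/5 -> 2/5 = 3/5
~x -> ((x -> (x -> y)) -> y) = 1/5 -> 3/5 = 1

1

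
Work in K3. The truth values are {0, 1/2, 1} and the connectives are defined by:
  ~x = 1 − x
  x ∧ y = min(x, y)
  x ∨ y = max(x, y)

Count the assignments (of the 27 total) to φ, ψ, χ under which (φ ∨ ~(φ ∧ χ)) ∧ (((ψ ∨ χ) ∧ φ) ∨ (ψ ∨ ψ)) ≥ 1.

9

value 1: 9 assignments (counts)
value 1/2: 13 assignments
value 0: 5 assignments
So 9 of the 27 assignments meet the threshold.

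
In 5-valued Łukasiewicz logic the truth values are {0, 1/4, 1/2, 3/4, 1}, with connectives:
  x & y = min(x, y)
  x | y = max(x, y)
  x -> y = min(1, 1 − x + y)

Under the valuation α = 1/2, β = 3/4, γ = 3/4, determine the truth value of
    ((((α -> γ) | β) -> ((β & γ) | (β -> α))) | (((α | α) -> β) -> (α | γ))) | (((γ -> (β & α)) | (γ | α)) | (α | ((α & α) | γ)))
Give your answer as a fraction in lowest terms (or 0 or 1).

3/4

α -> γ = 1/2 -> 3/4 = 1
(α -> γ) | β = 1 | 3/4 = 1
β & γ = 3/4 & 3/4 = 3/4
β -> α = 3/4 -> 1/2 = 3/4
(β & γ) | (β -> α) = 3/4 | 3/4 = 3/4
((α -> γ) | β) -> ((β & γ) | (β -> α)) = 1 -> 3/4 = 3/4
α | α = 1/2 | 1/2 = 1/2
(α | α) -> β = 1/2 -> 3/4 = 1
α | γ = 1/2 | 3/4 = 3/4
((α | α) -> β) -> (α | γ) = 1 -> 3/4 = 3/4
(((α -> γ) | β) -> ((β & γ) | (β -> α))) | (((α | α) -> β) -> (α | γ)) = 3/4 | 3/4 = 3/4
β & α = 3/4 & 1/2 = 1/2
γ -> (β & α) = 3/4 -> 1/2 = 3/4
γ | α = 3/4 | 1/2 = 3/4
(γ -> (β & α)) | (γ | α) = 3/4 | 3/4 = 3/4
α & α = 1/2 & 1/2 = 1/2
(α & α) | γ = 1/2 | 3/4 = 3/4
α | ((α & α) | γ) = 1/2 | 3/4 = 3/4
((γ -> (β & α)) | (γ | α)) | (α | ((α & α) | γ)) = 3/4 | 3/4 = 3/4
((((α -> γ) | β) -> ((β & γ) | (β -> α))) | (((α | α) -> β) -> (α | γ))) | (((γ -> (β & α)) | (γ | α)) | (α | ((α & α) | γ))) = 3/4 | 3/4 = 3/4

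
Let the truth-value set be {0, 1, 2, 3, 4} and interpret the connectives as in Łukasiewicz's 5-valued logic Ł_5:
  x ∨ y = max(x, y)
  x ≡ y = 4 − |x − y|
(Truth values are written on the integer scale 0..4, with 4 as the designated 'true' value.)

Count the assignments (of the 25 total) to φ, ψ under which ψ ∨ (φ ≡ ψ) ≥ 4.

value 4: 9 assignments (counts)
value 3: 9 assignments
value 2: 4 assignments
value 1: 2 assignments
value 0: 1 assignment
So 9 of the 25 assignments meet the threshold.

9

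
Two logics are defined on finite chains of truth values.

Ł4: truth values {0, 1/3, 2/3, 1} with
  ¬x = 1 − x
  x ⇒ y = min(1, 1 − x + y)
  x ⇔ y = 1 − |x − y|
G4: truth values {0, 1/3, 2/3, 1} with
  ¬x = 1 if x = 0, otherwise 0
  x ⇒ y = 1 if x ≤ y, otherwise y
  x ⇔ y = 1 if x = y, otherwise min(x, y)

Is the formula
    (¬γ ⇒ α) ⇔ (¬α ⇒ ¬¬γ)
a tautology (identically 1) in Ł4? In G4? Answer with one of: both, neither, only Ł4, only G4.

only Ł4

In Ł4: every assignment gives 1 — tautology.
In G4: at α = 1/3, γ = 0 the value is 1/3 — not a tautology.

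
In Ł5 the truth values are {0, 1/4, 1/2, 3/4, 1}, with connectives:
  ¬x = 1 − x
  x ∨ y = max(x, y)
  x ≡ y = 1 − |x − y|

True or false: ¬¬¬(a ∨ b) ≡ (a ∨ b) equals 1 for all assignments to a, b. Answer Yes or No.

Counterexample: take a = 0, b = 0.
a ∨ b = 0 ∨ 0 = 0
¬(a ∨ b) = ¬0 = 1
¬¬(a ∨ b) = ¬1 = 0
¬¬¬(a ∨ b) = ¬0 = 1
a ∨ b = 0 ∨ 0 = 0
¬¬¬(a ∨ b) ≡ (a ∨ b) = 1 ≡ 0 = 0
This gives 0 ≠ 1.

No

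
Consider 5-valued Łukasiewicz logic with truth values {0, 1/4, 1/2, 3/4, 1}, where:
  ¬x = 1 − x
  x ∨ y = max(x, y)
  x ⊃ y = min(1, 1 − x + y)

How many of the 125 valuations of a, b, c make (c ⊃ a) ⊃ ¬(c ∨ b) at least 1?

19

value 1: 19 assignments (counts)
value 3/4: 28 assignments
value 1/2: 31 assignments
value 1/4: 28 assignments
value 0: 19 assignments
So 19 of the 125 assignments meet the threshold.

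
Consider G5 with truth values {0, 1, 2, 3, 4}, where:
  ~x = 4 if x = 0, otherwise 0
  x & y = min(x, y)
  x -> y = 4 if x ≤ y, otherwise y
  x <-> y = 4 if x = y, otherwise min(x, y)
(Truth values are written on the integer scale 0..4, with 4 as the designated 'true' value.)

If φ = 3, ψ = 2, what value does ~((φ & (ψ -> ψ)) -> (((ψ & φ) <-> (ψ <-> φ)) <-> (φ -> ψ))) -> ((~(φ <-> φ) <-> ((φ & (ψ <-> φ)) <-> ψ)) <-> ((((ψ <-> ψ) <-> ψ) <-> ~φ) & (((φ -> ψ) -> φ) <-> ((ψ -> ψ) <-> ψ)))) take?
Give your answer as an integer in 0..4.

4

ψ -> ψ = 2 -> 2 = 4
φ & (ψ -> ψ) = 3 & 4 = 3
ψ & φ = 2 & 3 = 2
ψ <-> φ = 2 <-> 3 = 2
(ψ & φ) <-> (ψ <-> φ) = 2 <-> 2 = 4
φ -> ψ = 3 -> 2 = 2
((ψ & φ) <-> (ψ <-> φ)) <-> (φ -> ψ) = 4 <-> 2 = 2
(φ & (ψ -> ψ)) -> (((ψ & φ) <-> (ψ <-> φ)) <-> (φ -> ψ)) = 3 -> 2 = 2
~((φ & (ψ -> ψ)) -> (((ψ & φ) <-> (ψ <-> φ)) <-> (φ -> ψ))) = ~2 = 0
φ <-> φ = 3 <-> 3 = 4
~(φ <-> φ) = ~4 = 0
ψ <-> φ = 2 <-> 3 = 2
φ & (ψ <-> φ) = 3 & 2 = 2
(φ & (ψ <-> φ)) <-> ψ = 2 <-> 2 = 4
~(φ <-> φ) <-> ((φ & (ψ <-> φ)) <-> ψ) = 0 <-> 4 = 0
ψ <-> ψ = 2 <-> 2 = 4
(ψ <-> ψ) <-> ψ = 4 <-> 2 = 2
~φ = ~3 = 0
((ψ <-> ψ) <-> ψ) <-> ~φ = 2 <-> 0 = 0
φ -> ψ = 3 -> 2 = 2
(φ -> ψ) -> φ = 2 -> 3 = 4
ψ -> ψ = 2 -> 2 = 4
(ψ -> ψ) <-> ψ = 4 <-> 2 = 2
((φ -> ψ) -> φ) <-> ((ψ -> ψ) <-> ψ) = 4 <-> 2 = 2
(((ψ <-> ψ) <-> ψ) <-> ~φ) & (((φ -> ψ) -> φ) <-> ((ψ -> ψ) <-> ψ)) = 0 & 2 = 0
(~(φ <-> φ) <-> ((φ & (ψ <-> φ)) <-> ψ)) <-> ((((ψ <-> ψ) <-> ψ) <-> ~φ) & (((φ -> ψ) -> φ) <-> ((ψ -> ψ) <-> ψ))) = 0 <-> 0 = 4
~((φ & (ψ -> ψ)) -> (((ψ & φ) <-> (ψ <-> φ)) <-> (φ -> ψ))) -> ((~(φ <-> φ) <-> ((φ & (ψ <-> φ)) <-> ψ)) <-> ((((ψ <-> ψ) <-> ψ) <-> ~φ) & (((φ -> ψ) -> φ) <-> ((ψ -> ψ) <-> ψ)))) = 0 -> 4 = 4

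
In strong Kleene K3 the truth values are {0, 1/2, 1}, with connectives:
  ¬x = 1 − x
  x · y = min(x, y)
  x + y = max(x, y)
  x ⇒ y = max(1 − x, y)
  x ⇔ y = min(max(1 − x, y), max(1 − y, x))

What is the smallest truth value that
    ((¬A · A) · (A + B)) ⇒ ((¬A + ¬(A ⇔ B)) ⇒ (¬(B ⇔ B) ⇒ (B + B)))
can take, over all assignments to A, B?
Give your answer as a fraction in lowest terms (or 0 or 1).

1/2

Take A = 1/2, B = 1/2:
¬A = ¬1/2 = 1/2
¬A · A = 1/2 · 1/2 = 1/2
A + B = 1/2 + 1/2 = 1/2
(¬A · A) · (A + B) = 1/2 · 1/2 = 1/2
¬A = ¬1/2 = 1/2
A ⇔ B = 1/2 ⇔ 1/2 = 1/2
¬(A ⇔ B) = ¬1/2 = 1/2
¬A + ¬(A ⇔ B) = 1/2 + 1/2 = 1/2
B ⇔ B = 1/2 ⇔ 1/2 = 1/2
¬(B ⇔ B) = ¬1/2 = 1/2
B + B = 1/2 + 1/2 = 1/2
¬(B ⇔ B) ⇒ (B + B) = 1/2 ⇒ 1/2 = 1/2
(¬A + ¬(A ⇔ B)) ⇒ (¬(B ⇔ B) ⇒ (B + B)) = 1/2 ⇒ 1/2 = 1/2
((¬A · A) · (A + B)) ⇒ ((¬A + ¬(A ⇔ B)) ⇒ (¬(B ⇔ B) ⇒ (B + B))) = 1/2 ⇒ 1/2 = 1/2
No assignment yields a value below 1/2, so this is the minimum.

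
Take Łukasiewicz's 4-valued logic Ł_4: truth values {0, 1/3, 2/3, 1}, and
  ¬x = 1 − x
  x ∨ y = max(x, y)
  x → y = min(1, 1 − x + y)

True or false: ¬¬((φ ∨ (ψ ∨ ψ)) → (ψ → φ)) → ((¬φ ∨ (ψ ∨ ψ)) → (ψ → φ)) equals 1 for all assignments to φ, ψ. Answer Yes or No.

Counterexample: take φ = 0, ψ = 1/3.
ψ ∨ ψ = 1/3 ∨ 1/3 = 1/3
φ ∨ (ψ ∨ ψ) = 0 ∨ 1/3 = 1/3
ψ → φ = 1/3 → 0 = 2/3
(φ ∨ (ψ ∨ ψ)) → (ψ → φ) = 1/3 → 2/3 = 1
¬((φ ∨ (ψ ∨ ψ)) → (ψ → φ)) = ¬1 = 0
¬¬((φ ∨ (ψ ∨ ψ)) → (ψ → φ)) = ¬0 = 1
¬φ = ¬0 = 1
ψ ∨ ψ = 1/3 ∨ 1/3 = 1/3
¬φ ∨ (ψ ∨ ψ) = 1 ∨ 1/3 = 1
ψ → φ = 1/3 → 0 = 2/3
(¬φ ∨ (ψ ∨ ψ)) → (ψ → φ) = 1 → 2/3 = 2/3
¬¬((φ ∨ (ψ ∨ ψ)) → (ψ → φ)) → ((¬φ ∨ (ψ ∨ ψ)) → (ψ → φ)) = 1 → 2/3 = 2/3
This gives 2/3 ≠ 1.

No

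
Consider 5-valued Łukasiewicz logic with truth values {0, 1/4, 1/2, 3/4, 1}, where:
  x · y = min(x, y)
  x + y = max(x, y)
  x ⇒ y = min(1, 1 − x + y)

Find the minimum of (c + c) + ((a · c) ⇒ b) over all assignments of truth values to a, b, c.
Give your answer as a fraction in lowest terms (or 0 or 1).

1/2

Take a = 1/2, b = 0, c = 1/2:
c + c = 1/2 + 1/2 = 1/2
a · c = 1/2 · 1/2 = 1/2
(a · c) ⇒ b = 1/2 ⇒ 0 = 1/2
(c + c) + ((a · c) ⇒ b) = 1/2 + 1/2 = 1/2
No assignment yields a value below 1/2, so this is the minimum.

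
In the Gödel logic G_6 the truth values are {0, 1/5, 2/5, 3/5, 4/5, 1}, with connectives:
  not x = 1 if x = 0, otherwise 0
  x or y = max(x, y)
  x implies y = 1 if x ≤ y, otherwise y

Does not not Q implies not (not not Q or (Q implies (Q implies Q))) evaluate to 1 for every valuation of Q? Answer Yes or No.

No

Counterexample: take Q = 1/5.
not Q = not 1/5 = 0
not not Q = not 0 = 1
Q implies Q = 1/5 implies 1/5 = 1
Q implies (Q implies Q) = 1/5 implies 1 = 1
not not Q or (Q implies (Q implies Q)) = 1 or 1 = 1
not (not not Q or (Q implies (Q implies Q))) = not 1 = 0
not not Q implies not (not not Q or (Q implies (Q implies Q))) = 1 implies 0 = 0
This gives 0 ≠ 1.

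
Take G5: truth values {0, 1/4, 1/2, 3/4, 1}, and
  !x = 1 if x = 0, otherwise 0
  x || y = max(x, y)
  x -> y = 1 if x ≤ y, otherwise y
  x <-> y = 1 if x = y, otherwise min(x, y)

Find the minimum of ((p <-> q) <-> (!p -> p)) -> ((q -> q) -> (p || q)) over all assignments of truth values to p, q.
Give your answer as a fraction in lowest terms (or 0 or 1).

1/4

Take p = 0, q = 1/4:
p <-> q = 0 <-> 1/4 = 0
!p = !0 = 1
!p -> p = 1 -> 0 = 0
(p <-> q) <-> (!p -> p) = 0 <-> 0 = 1
q -> q = 1/4 -> 1/4 = 1
p || q = 0 || 1/4 = 1/4
(q -> q) -> (p || q) = 1 -> 1/4 = 1/4
((p <-> q) <-> (!p -> p)) -> ((q -> q) -> (p || q)) = 1 -> 1/4 = 1/4
No assignment yields a value below 1/4, so this is the minimum.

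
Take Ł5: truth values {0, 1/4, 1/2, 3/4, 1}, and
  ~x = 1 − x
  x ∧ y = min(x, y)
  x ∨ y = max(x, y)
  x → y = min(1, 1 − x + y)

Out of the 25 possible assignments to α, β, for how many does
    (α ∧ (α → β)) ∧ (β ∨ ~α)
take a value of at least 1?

1

value 1: 1 assignment (counts)
value 3/4: 3 assignments
value 1/2: 7 assignments
value 1/4: 8 assignments
value 0: 6 assignments
So 1 of the 25 assignments meets the threshold.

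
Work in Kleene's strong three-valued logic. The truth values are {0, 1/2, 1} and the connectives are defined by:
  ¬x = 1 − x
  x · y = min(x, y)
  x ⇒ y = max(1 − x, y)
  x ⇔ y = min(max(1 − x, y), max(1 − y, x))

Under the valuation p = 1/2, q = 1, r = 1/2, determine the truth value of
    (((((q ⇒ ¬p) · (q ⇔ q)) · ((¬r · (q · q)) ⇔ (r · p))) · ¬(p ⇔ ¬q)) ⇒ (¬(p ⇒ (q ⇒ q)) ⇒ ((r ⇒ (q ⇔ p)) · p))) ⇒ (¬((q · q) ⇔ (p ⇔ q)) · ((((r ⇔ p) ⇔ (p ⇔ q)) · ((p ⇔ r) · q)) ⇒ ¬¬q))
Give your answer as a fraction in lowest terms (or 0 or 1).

1/2

¬p = ¬1/2 = 1/2
q ⇒ ¬p = 1 ⇒ 1/2 = 1/2
q ⇔ q = 1 ⇔ 1 = 1
(q ⇒ ¬p) · (q ⇔ q) = 1/2 · 1 = 1/2
¬r = ¬1/2 = 1/2
q · q = 1 · 1 = 1
¬r · (q · q) = 1/2 · 1 = 1/2
r · p = 1/2 · 1/2 = 1/2
(¬r · (q · q)) ⇔ (r · p) = 1/2 ⇔ 1/2 = 1/2
((q ⇒ ¬p) · (q ⇔ q)) · ((¬r · (q · q)) ⇔ (r · p)) = 1/2 · 1/2 = 1/2
¬q = ¬1 = 0
p ⇔ ¬q = 1/2 ⇔ 0 = 1/2
¬(p ⇔ ¬q) = ¬1/2 = 1/2
(((q ⇒ ¬p) · (q ⇔ q)) · ((¬r · (q · q)) ⇔ (r · p))) · ¬(p ⇔ ¬q) = 1/2 · 1/2 = 1/2
q ⇒ q = 1 ⇒ 1 = 1
p ⇒ (q ⇒ q) = 1/2 ⇒ 1 = 1
¬(p ⇒ (q ⇒ q)) = ¬1 = 0
q ⇔ p = 1 ⇔ 1/2 = 1/2
r ⇒ (q ⇔ p) = 1/2 ⇒ 1/2 = 1/2
(r ⇒ (q ⇔ p)) · p = 1/2 · 1/2 = 1/2
¬(p ⇒ (q ⇒ q)) ⇒ ((r ⇒ (q ⇔ p)) · p) = 0 ⇒ 1/2 = 1
((((q ⇒ ¬p) · (q ⇔ q)) · ((¬r · (q · q)) ⇔ (r · p))) · ¬(p ⇔ ¬q)) ⇒ (¬(p ⇒ (q ⇒ q)) ⇒ ((r ⇒ (q ⇔ p)) · p)) = 1/2 ⇒ 1 = 1
q · q = 1 · 1 = 1
p ⇔ q = 1/2 ⇔ 1 = 1/2
(q · q) ⇔ (p ⇔ q) = 1 ⇔ 1/2 = 1/2
¬((q · q) ⇔ (p ⇔ q)) = ¬1/2 = 1/2
r ⇔ p = 1/2 ⇔ 1/2 = 1/2
p ⇔ q = 1/2 ⇔ 1 = 1/2
(r ⇔ p) ⇔ (p ⇔ q) = 1/2 ⇔ 1/2 = 1/2
p ⇔ r = 1/2 ⇔ 1/2 = 1/2
(p ⇔ r) · q = 1/2 · 1 = 1/2
((r ⇔ p) ⇔ (p ⇔ q)) · ((p ⇔ r) · q) = 1/2 · 1/2 = 1/2
¬q = ¬1 = 0
¬¬q = ¬0 = 1
(((r ⇔ p) ⇔ (p ⇔ q)) · ((p ⇔ r) · q)) ⇒ ¬¬q = 1/2 ⇒ 1 = 1
¬((q · q) ⇔ (p ⇔ q)) · ((((r ⇔ p) ⇔ (p ⇔ q)) · ((p ⇔ r) · q)) ⇒ ¬¬q) = 1/2 · 1 = 1/2
(((((q ⇒ ¬p) · (q ⇔ q)) · ((¬r · (q · q)) ⇔ (r · p))) · ¬(p ⇔ ¬q)) ⇒ (¬(p ⇒ (q ⇒ q)) ⇒ ((r ⇒ (q ⇔ p)) · p))) ⇒ (¬((q · q) ⇔ (p ⇔ q)) · ((((r ⇔ p) ⇔ (p ⇔ q)) · ((p ⇔ r) · q)) ⇒ ¬¬q)) = 1 ⇒ 1/2 = 1/2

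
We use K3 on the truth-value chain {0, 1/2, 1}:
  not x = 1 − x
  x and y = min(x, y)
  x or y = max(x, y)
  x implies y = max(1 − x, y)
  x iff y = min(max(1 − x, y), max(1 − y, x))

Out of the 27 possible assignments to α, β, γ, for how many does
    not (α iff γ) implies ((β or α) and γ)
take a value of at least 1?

value 1: 8 assignments (counts)
value 1/2: 15 assignments
value 0: 4 assignments
So 8 of the 27 assignments meet the threshold.

8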